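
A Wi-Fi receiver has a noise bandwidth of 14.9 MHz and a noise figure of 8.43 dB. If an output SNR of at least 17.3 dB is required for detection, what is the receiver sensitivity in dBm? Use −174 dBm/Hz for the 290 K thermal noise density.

Sensitivity = −174 + 10 log₁₀(B) + NF + SNR_min
= −174 + 71.73 + 8.43 + 17.3
= −76.54 dBm → −76.5 dBm

−76.5 dBm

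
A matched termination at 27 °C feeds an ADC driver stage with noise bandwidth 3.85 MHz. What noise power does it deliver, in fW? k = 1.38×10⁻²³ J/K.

15.9 fW

T = 27 °C + 273.15 = 300.15 K
P_n = kTB = 1.38×10⁻²³ × 300.15 × 3.85×10⁶ = 1.59×10⁻¹⁴ W = 15.9 fW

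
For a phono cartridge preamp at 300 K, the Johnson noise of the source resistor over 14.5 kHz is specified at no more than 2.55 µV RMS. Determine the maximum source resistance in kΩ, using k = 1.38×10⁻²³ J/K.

27.1 kΩ

Johnson–Nyquist: V_n = √(4kTRB) ⇒ R = V_n² / (4kTB)
4kTB = 4 × 1.38×10⁻²³ × 300 × 1.45×10⁴ = 2.40×10⁻¹⁶
R = (2.55×10⁻⁶)² / 2.40×10⁻¹⁶ = 2.71×10⁴ Ω = 27.1 kΩ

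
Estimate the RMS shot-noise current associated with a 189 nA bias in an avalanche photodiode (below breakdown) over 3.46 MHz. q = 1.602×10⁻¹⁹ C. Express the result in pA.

I_n = √(2qI·B)
2qI·B = 2 × 1.602×10⁻¹⁹ × 1.89×10⁻⁷ × 3.46×10⁶ = 2.10×10⁻¹⁹ A²
I_n = √(2.10×10⁻¹⁹) = 4.58×10⁻¹⁰ A = 458 pA

458 pA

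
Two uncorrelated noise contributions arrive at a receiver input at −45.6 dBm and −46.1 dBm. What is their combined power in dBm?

Convert to linear, add, convert back:
P₁ = 2.75×10⁻⁸ W, P₂ = 2.45×10⁻⁸ W
P_tot = 5.21×10⁻⁸ W → 10 log₁₀(P_tot / 10⁻³) = −42.8 dBm

−42.8 dBm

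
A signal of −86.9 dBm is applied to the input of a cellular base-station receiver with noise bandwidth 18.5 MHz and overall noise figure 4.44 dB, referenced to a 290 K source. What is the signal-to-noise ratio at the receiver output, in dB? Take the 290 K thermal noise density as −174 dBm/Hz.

10.0 dB

Noise floor: N = −174 + 10 log₁₀(B) + NF
10 log₁₀(1.85×10⁷) = 72.67 dB
N = −174 + 72.67 + 4.44 = −96.89 dBm
SNR = P_sig − N = −86.9 − (−96.89) = 9.99 dB → 10.0 dB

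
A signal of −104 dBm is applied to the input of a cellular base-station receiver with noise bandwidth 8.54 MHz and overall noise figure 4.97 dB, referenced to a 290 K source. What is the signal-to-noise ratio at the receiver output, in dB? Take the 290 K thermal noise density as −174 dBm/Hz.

−4.3 dB

Noise floor: N = −174 + 10 log₁₀(B) + NF
10 log₁₀(8.54×10⁶) = 69.31 dB
N = −174 + 69.31 + 4.97 = −99.72 dBm
SNR = P_sig − N = −104 − (−99.72) = −4.28 dB → −4.3 dB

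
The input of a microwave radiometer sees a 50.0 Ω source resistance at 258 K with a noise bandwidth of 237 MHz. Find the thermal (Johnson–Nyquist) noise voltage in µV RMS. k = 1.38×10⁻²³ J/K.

V_n = √(4kTRB)
4kTRB = 4 × 1.38×10⁻²³ × 258 × 5.00×10¹ × 2.37×10⁸ = 1.69×10⁻¹⁰ V²
V_n = √(1.69×10⁻¹⁰) = 1.30×10⁻⁵ V = 13.0 µV

13.0 µV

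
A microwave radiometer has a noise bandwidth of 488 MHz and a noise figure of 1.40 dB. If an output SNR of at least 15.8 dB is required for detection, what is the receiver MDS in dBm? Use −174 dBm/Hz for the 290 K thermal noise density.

−69.9 dBm

Sensitivity = −174 + 10 log₁₀(B) + NF + SNR_min
= −174 + 86.88 + 1.40 + 15.8
= −69.92 dBm → −69.9 dBm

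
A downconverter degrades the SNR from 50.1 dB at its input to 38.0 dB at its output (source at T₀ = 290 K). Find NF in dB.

12.1 dB

NF (dB) = SNR_in(dB) − SNR_out(dB) when the source is at T₀
NF = 50.1 − 38.0 = 12.1 dB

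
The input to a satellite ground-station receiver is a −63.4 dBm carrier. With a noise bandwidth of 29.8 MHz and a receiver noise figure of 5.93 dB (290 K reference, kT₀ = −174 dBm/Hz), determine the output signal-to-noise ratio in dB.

Noise floor: N = −174 + 10 log₁₀(B) + NF
10 log₁₀(2.98×10⁷) = 74.74 dB
N = −174 + 74.74 + 5.93 = −93.33 dBm
SNR = P_sig − N = −63.4 − (−93.33) = 29.93 dB → 29.9 dB

29.9 dB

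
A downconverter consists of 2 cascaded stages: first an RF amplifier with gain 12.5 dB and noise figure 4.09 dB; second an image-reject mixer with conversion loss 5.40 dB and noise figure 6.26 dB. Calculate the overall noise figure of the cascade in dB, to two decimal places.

4.39 dB

Convert to linear (a loss of L dB is a gain of −L dB): F_i = 10^(NF_i/10), G_i = 10^(G_i,dB/10)
  Stage 1: F_1 = 10^(4.09/10) = 2.564, G_1 = 10^(12.5/10) = 17.78
  Stage 2: F_2 = 10^(6.26/10) = 4.227, G_2 = 10^(−5.40/10) = 0.2884
Friis cascade:
  F = 2.564 + (4.227 − 1)/17.78 = 2.746
NF = 10 log₁₀(2.746) = 4.39 dB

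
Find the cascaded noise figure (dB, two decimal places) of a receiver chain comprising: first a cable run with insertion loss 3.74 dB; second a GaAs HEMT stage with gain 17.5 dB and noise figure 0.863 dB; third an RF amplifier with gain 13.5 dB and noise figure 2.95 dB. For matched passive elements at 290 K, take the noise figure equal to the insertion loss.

Convert to linear (a loss of L dB is a gain of −L dB): F_i = 10^(NF_i/10), G_i = 10^(G_i,dB/10)
  Stage 1: F_1 = 10^(3.74/10) = 2.366, G_1 = 10^(−3.74/10) = 0.4227
  Stage 2: F_2 = 10^(0.863/10) = 1.220, G_2 = 10^(17.5/10) = 56.23
  Stage 3: F_3 = 10^(2.95/10) = 1.972, G_3 = 10^(13.5/10) = 22.39
Friis cascade:
  F = 2.366 + (1.220 − 1)/0.4227 + (1.972 − 1)/23.77 = 2.927
NF = 10 log₁₀(2.927) = 4.66 dB

4.66 dB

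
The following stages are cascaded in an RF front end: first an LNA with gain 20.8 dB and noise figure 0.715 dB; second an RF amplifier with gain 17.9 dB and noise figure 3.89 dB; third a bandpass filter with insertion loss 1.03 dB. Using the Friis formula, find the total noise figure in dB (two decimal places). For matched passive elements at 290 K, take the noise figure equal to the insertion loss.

Convert to linear (a loss of L dB is a gain of −L dB): F_i = 10^(NF_i/10), G_i = 10^(G_i,dB/10)
  Stage 1: F_1 = 10^(0.715/10) = 1.179, G_1 = 10^(20.8/10) = 120.2
  Stage 2: F_2 = 10^(3.89/10) = 2.449, G_2 = 10^(17.9/10) = 61.66
  Stage 3: F_3 = 10^(1.03/10) = 1.268, G_3 = 10^(−1.03/10) = 0.7889
Friis cascade:
  F = 1.179 + (2.449 − 1)/120.2 + (1.268 − 1)/7413 = 1.191
NF = 10 log₁₀(1.191) = 0.76 dB

0.76 dB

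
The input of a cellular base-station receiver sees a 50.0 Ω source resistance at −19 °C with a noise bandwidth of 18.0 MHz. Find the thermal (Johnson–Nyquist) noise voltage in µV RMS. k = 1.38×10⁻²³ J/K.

T = −19 °C + 273.15 = 254.15 K
V_n = √(4kTRB)
4kTRB = 4 × 1.38×10⁻²³ × 254.15 × 5.00×10¹ × 1.80×10⁷ = 1.26×10⁻¹¹ V²
V_n = √(1.26×10⁻¹¹) = 3.55×10⁻⁶ V = 3.55 µV

3.55 µV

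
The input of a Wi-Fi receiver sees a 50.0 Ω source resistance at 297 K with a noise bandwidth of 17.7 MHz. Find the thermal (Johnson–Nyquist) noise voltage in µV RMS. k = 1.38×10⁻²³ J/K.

V_n = √(4kTRB)
4kTRB = 4 × 1.38×10⁻²³ × 297 × 5.00×10¹ × 1.77×10⁷ = 1.45×10⁻¹¹ V²
V_n = √(1.45×10⁻¹¹) = 3.81×10⁻⁶ V = 3.81 µV

3.81 µV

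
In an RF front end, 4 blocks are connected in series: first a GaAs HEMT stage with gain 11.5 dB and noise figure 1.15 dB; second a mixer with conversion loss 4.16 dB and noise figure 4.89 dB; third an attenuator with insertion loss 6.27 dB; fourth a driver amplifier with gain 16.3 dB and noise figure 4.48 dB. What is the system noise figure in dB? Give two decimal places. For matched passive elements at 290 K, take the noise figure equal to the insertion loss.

5.39 dB

Convert to linear (a loss of L dB is a gain of −L dB): F_i = 10^(NF_i/10), G_i = 10^(G_i,dB/10)
  Stage 1: F_1 = 10^(1.15/10) = 1.303, G_1 = 10^(11.5/10) = 14.13
  Stage 2: F_2 = 10^(4.89/10) = 3.083, G_2 = 10^(−4.16/10) = 0.3837
  Stage 3: F_3 = 10^(6.27/10) = 4.236, G_3 = 10^(−6.27/10) = 0.2360
  Stage 4: F_4 = 10^(4.48/10) = 2.805, G_4 = 10^(16.3/10) = 42.66
Friis cascade:
  F = 1.303 + (3.083 − 1)/14.13 + (4.236 − 1)/5.420 + (2.805 − 1)/1.279 = 3.459
NF = 10 log₁₀(3.459) = 5.39 dB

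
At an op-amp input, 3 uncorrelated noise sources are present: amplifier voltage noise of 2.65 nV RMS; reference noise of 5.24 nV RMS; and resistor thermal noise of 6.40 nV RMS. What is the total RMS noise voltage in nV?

8.69 nV

Uncorrelated sources add in power (mean-square): V_tot = √(ΣV_i²)
V_tot = √[(2.65×10⁻⁹)² + (5.24×10⁻⁹)² + (6.40×10⁻⁹)²] = 8.69×10⁻⁹ V = 8.69 nV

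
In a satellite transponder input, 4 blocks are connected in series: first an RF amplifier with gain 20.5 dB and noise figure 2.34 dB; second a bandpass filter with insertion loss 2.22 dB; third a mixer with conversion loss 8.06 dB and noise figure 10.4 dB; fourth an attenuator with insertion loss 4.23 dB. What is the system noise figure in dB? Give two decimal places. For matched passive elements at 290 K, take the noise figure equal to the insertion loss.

3.06 dB

Convert to linear (a loss of L dB is a gain of −L dB): F_i = 10^(NF_i/10), G_i = 10^(G_i,dB/10)
  Stage 1: F_1 = 10^(2.34/10) = 1.714, G_1 = 10^(20.5/10) = 112.2
  Stage 2: F_2 = 10^(2.22/10) = 1.667, G_2 = 10^(−2.22/10) = 0.5998
  Stage 3: F_3 = 10^(10.4/10) = 10.96, G_3 = 10^(−8.06/10) = 0.1563
  Stage 4: F_4 = 10^(4.23/10) = 2.649, G_4 = 10^(−4.23/10) = 0.3776
Friis cascade:
  F = 1.714 + (1.667 − 1)/112.2 + (10.96 − 1)/67.30 + (2.649 − 1)/10.52 = 2.025
NF = 10 log₁₀(2.025) = 3.06 dB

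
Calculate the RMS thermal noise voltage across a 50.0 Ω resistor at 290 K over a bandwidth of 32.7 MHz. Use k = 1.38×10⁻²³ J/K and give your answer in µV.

5.12 µV

V_n = √(4kTRB)
4kTRB = 4 × 1.38×10⁻²³ × 290 × 5.00×10¹ × 3.27×10⁷ = 2.62×10⁻¹¹ V²
V_n = √(2.62×10⁻¹¹) = 5.12×10⁻⁶ V = 5.12 µV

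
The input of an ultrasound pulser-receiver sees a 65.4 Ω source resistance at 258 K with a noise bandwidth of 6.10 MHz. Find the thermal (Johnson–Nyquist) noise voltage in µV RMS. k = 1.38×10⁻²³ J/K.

V_n = √(4kTRB)
4kTRB = 4 × 1.38×10⁻²³ × 258 × 6.54×10¹ × 6.10×10⁶ = 5.68×10⁻¹² V²
V_n = √(5.68×10⁻¹²) = 2.38×10⁻⁶ V = 2.38 µV

2.38 µV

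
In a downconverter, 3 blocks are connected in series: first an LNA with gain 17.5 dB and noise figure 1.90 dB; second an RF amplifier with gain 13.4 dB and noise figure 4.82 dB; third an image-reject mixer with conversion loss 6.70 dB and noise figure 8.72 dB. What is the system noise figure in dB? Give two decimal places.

Convert to linear (a loss of L dB is a gain of −L dB): F_i = 10^(NF_i/10), G_i = 10^(G_i,dB/10)
  Stage 1: F_1 = 10^(1.90/10) = 1.549, G_1 = 10^(17.5/10) = 56.23
  Stage 2: F_2 = 10^(4.82/10) = 3.034, G_2 = 10^(13.4/10) = 21.88
  Stage 3: F_3 = 10^(8.72/10) = 7.447, G_3 = 10^(−6.70/10) = 0.2138
Friis cascade:
  F = 1.549 + (3.034 − 1)/56.23 + (7.447 − 1)/1230 = 1.590
NF = 10 log₁₀(1.590) = 2.01 dB

2.01 dB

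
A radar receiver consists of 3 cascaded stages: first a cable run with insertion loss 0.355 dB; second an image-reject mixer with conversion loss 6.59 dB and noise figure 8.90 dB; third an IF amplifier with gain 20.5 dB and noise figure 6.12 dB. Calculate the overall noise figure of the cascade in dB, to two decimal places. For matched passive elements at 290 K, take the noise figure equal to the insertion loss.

13.75 dB

Convert to linear (a loss of L dB is a gain of −L dB): F_i = 10^(NF_i/10), G_i = 10^(G_i,dB/10)
  Stage 1: F_1 = 10^(0.355/10) = 1.085, G_1 = 10^(−0.355/10) = 0.9215
  Stage 2: F_2 = 10^(8.90/10) = 7.762, G_2 = 10^(−6.59/10) = 0.2193
  Stage 3: F_3 = 10^(6.12/10) = 4.093, G_3 = 10^(20.5/10) = 112.2
Friis cascade:
  F = 1.085 + (7.762 − 1)/0.9215 + (4.093 − 1)/0.2021 = 23.73
NF = 10 log₁₀(23.73) = 13.75 dB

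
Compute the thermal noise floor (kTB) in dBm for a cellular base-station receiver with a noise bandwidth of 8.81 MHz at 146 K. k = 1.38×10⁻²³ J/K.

P_n = kTB = 1.38×10⁻²³ × 146 × 8.81×10⁶ = 1.78×10⁻¹⁴ W
In dBm: 10 log₁₀(1.78×10⁻¹⁴ / 10⁻³) = −107.5 dBm

−107.5 dBm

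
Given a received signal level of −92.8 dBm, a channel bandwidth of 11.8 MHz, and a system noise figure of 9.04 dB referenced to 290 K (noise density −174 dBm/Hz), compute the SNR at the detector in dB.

1.4 dB

Noise floor: N = −174 + 10 log₁₀(B) + NF
10 log₁₀(1.18×10⁷) = 70.72 dB
N = −174 + 70.72 + 9.04 = −94.24 dBm
SNR = P_sig − N = −92.8 − (−94.24) = 1.44 dB → 1.4 dB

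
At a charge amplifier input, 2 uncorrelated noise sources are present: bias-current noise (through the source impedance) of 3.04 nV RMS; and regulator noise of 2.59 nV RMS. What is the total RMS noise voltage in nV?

Uncorrelated sources add in power (mean-square): V_tot = √(ΣV_i²)
V_tot = √[(3.04×10⁻⁹)² + (2.59×10⁻⁹)²] = 3.99×10⁻⁹ V = 3.99 nV

3.99 nV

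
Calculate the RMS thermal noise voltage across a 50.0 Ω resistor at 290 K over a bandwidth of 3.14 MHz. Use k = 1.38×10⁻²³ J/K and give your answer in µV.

1.59 µV

V_n = √(4kTRB)
4kTRB = 4 × 1.38×10⁻²³ × 290 × 5.00×10¹ × 3.14×10⁶ = 2.51×10⁻¹² V²
V_n = √(2.51×10⁻¹²) = 1.59×10⁻⁶ V = 1.59 µV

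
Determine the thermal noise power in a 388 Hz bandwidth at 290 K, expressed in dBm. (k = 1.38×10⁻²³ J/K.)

P_n = kTB = 1.38×10⁻²³ × 290 × 3.88×10² = 1.55×10⁻¹⁸ W
In dBm: 10 log₁₀(1.55×10⁻¹⁸ / 10⁻³) = −148.1 dBm

−148.1 dBm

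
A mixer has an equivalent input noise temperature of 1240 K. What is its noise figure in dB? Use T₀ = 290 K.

F = 1 + T_e/T₀ = 1 + 1240/290 = 5.27586
NF = 10 log₁₀(5.27586) = 7.22 dB

7.22 dB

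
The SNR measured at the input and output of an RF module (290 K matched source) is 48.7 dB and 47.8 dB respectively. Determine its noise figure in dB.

NF (dB) = SNR_in(dB) − SNR_out(dB) when the source is at T₀
NF = 48.7 − 47.8 = 0.9 dB

0.9 dB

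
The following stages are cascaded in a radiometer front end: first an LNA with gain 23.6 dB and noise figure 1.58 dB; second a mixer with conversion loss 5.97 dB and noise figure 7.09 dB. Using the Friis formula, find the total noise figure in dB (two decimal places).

Convert to linear (a loss of L dB is a gain of −L dB): F_i = 10^(NF_i/10), G_i = 10^(G_i,dB/10)
  Stage 1: F_1 = 10^(1.58/10) = 1.439, G_1 = 10^(23.6/10) = 229.1
  Stage 2: F_2 = 10^(7.09/10) = 5.117, G_2 = 10^(−5.97/10) = 0.2529
Friis cascade:
  F = 1.439 + (5.117 − 1)/229.1 = 1.457
NF = 10 log₁₀(1.457) = 1.63 dB

1.63 dB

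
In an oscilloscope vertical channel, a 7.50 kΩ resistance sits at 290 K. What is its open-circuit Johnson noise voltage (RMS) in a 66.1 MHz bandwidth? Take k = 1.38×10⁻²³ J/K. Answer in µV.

89.1 µV

V_n = √(4kTRB)
4kTRB = 4 × 1.38×10⁻²³ × 290 × 7.50×10³ × 6.61×10⁷ = 7.94×10⁻⁹ V²
V_n = √(7.94×10⁻⁹) = 8.91×10⁻⁵ V = 89.1 µV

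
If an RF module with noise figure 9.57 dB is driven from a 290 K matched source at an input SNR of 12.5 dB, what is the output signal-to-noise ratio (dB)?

2.93 dB

By definition F = SNR_in/SNR_out, so in dB: SNR_out = SNR_in − NF
SNR_out = 12.5 − 9.57 = 2.93 dB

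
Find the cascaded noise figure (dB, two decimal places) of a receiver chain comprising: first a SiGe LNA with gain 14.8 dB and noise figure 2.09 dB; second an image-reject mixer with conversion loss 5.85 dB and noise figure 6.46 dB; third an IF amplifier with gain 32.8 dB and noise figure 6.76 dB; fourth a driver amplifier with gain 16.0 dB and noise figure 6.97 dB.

3.44 dB

Convert to linear (a loss of L dB is a gain of −L dB): F_i = 10^(NF_i/10), G_i = 10^(G_i,dB/10)
  Stage 1: F_1 = 10^(2.09/10) = 1.618, G_1 = 10^(14.8/10) = 30.20
  Stage 2: F_2 = 10^(6.46/10) = 4.426, G_2 = 10^(−5.85/10) = 0.2600
  Stage 3: F_3 = 10^(6.76/10) = 4.742, G_3 = 10^(32.8/10) = 1905
  Stage 4: F_4 = 10^(6.97/10) = 4.977, G_4 = 10^(16.0/10) = 39.81
Friis cascade:
  F = 1.618 + (4.426 − 1)/30.20 + (4.742 − 1)/7.852 + (4.977 − 1)/1.496×10⁴ = 2.208
NF = 10 log₁₀(2.208) = 3.44 dB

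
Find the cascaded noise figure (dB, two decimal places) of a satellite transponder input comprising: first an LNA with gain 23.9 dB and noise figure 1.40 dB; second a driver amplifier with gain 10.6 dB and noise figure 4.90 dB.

1.43 dB

Convert to linear (a loss of L dB is a gain of −L dB): F_i = 10^(NF_i/10), G_i = 10^(G_i,dB/10)
  Stage 1: F_1 = 10^(1.40/10) = 1.380, G_1 = 10^(23.9/10) = 245.5
  Stage 2: F_2 = 10^(4.90/10) = 3.090, G_2 = 10^(10.6/10) = 11.48
Friis cascade:
  F = 1.380 + (3.090 − 1)/245.5 = 1.389
NF = 10 log₁₀(1.389) = 1.43 dB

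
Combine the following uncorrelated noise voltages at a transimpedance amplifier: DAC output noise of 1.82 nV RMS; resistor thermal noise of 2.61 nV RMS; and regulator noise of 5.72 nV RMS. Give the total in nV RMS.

6.55 nV

Uncorrelated sources add in power (mean-square): V_tot = √(ΣV_i²)
V_tot = √[(1.82×10⁻⁹)² + (2.61×10⁻⁹)² + (5.72×10⁻⁹)²] = 6.55×10⁻⁹ V = 6.55 nV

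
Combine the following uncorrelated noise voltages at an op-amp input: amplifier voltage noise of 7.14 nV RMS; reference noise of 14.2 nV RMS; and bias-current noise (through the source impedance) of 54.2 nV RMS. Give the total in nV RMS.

56.5 nV

Uncorrelated sources add in power (mean-square): V_tot = √(ΣV_i²)
V_tot = √[(7.14×10⁻⁹)² + (1.42×10⁻⁸)² + (5.42×10⁻⁸)²] = 5.65×10⁻⁸ V = 56.5 nV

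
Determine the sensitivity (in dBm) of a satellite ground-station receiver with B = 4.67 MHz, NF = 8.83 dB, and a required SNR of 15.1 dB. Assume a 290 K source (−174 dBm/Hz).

−83.4 dBm

Sensitivity = −174 + 10 log₁₀(B) + NF + SNR_min
= −174 + 66.69 + 8.83 + 15.1
= −83.38 dBm → −83.4 dBm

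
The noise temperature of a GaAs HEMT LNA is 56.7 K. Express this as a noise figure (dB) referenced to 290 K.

0.776 dB

F = 1 + T_e/T₀ = 1 + 56.7/290 = 1.19552
NF = 10 log₁₀(1.19552) = 0.776 dB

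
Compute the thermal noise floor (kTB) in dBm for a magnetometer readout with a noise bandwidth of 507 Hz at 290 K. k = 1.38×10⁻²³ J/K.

P_n = kTB = 1.38×10⁻²³ × 290 × 5.07×10² = 2.03×10⁻¹⁸ W
In dBm: 10 log₁₀(2.03×10⁻¹⁸ / 10⁻³) = −146.9 dBm

−146.9 dBm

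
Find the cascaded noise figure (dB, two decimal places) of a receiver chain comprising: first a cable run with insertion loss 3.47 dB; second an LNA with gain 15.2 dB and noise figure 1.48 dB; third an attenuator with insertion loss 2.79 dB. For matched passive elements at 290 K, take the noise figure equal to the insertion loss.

5.03 dB

Convert to linear (a loss of L dB is a gain of −L dB): F_i = 10^(NF_i/10), G_i = 10^(G_i,dB/10)
  Stage 1: F_1 = 10^(3.47/10) = 2.223, G_1 = 10^(−3.47/10) = 0.4498
  Stage 2: F_2 = 10^(1.48/10) = 1.406, G_2 = 10^(15.2/10) = 33.11
  Stage 3: F_3 = 10^(2.79/10) = 1.901, G_3 = 10^(−2.79/10) = 0.5260
Friis cascade:
  F = 2.223 + (1.406 − 1)/0.4498 + (1.901 − 1)/14.89 = 3.187
NF = 10 log₁₀(3.187) = 5.03 dB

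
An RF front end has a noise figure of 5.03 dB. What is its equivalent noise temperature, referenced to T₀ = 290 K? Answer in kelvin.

F = 10^(5.03/10) = 3.1842
T_e = (F − 1)·T₀ = (3.1842 − 1) × 290 = 633 K

633 K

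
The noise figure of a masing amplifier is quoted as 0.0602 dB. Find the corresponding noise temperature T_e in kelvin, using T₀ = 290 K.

4.05 K

F = 10^(0.0602/10) = 1.01396
T_e = (F − 1)·T₀ = (1.01396 − 1) × 290 = 4.05 K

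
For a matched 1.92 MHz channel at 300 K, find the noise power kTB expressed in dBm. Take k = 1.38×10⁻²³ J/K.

P_n = kTB = 1.38×10⁻²³ × 300 × 1.92×10⁶ = 7.95×10⁻¹⁵ W
In dBm: 10 log₁₀(7.95×10⁻¹⁵ / 10⁻³) = −111.0 dBm

−111.0 dBm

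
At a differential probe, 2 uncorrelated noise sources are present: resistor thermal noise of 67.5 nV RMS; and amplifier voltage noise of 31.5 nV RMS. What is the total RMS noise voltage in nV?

74.5 nV

Uncorrelated sources add in power (mean-square): V_tot = √(ΣV_i²)
V_tot = √[(6.75×10⁻⁸)² + (3.15×10⁻⁸)²] = 7.45×10⁻⁸ V = 74.5 nV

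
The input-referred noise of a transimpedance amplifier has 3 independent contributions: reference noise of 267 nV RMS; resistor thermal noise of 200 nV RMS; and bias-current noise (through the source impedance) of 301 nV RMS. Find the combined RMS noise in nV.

Uncorrelated sources add in power (mean-square): V_tot = √(ΣV_i²)
V_tot = √[(2.67×10⁻⁷)² + (2.00×10⁻⁷)² + (3.01×10⁻⁷)²] = 4.49×10⁻⁷ V = 449 nV

449 nV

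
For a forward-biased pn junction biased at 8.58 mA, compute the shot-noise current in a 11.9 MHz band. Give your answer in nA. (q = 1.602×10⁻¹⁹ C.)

I_n = √(2qI·B)
2qI·B = 2 × 1.602×10⁻¹⁹ × 8.58×10⁻³ × 1.19×10⁷ = 3.27×10⁻¹⁴ A²
I_n = √(3.27×10⁻¹⁴) = 1.81×10⁻⁷ A = 181 nA

181 nA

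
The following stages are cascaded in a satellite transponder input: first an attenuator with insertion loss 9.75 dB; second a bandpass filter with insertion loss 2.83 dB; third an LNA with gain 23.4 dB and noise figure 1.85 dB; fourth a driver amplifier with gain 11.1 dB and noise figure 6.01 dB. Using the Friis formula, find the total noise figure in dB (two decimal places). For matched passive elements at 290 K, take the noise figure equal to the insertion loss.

14.47 dB

Convert to linear (a loss of L dB is a gain of −L dB): F_i = 10^(NF_i/10), G_i = 10^(G_i,dB/10)
  Stage 1: F_1 = 10^(9.75/10) = 9.441, G_1 = 10^(−9.75/10) = 0.1059
  Stage 2: F_2 = 10^(2.83/10) = 1.919, G_2 = 10^(−2.83/10) = 0.5212
  Stage 3: F_3 = 10^(1.85/10) = 1.531, G_3 = 10^(23.4/10) = 218.8
  Stage 4: F_4 = 10^(6.01/10) = 3.990, G_4 = 10^(11.1/10) = 12.88
Friis cascade:
  F = 9.441 + (1.919 − 1)/0.1059 + (1.531 − 1)/0.05521 + (3.990 − 1)/12.08 = 27.98
NF = 10 log₁₀(27.98) = 14.47 dB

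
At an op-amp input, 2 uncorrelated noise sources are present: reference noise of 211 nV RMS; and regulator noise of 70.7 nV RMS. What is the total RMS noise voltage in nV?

Uncorrelated sources add in power (mean-square): V_tot = √(ΣV_i²)
V_tot = √[(2.11×10⁻⁷)² + (7.07×10⁻⁸)²] = 2.23×10⁻⁷ V = 223 nV

223 nV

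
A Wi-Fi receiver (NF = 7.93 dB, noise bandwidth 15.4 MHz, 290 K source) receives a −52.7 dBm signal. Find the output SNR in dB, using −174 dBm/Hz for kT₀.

Noise floor: N = −174 + 10 log₁₀(B) + NF
10 log₁₀(1.54×10⁷) = 71.88 dB
N = −174 + 71.88 + 7.93 = −94.19 dBm
SNR = P_sig − N = −52.7 − (−94.19) = 41.49 dB → 41.5 dB

41.5 dB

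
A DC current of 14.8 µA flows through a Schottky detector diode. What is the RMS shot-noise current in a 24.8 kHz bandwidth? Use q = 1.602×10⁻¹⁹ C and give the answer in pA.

I_n = √(2qI·B)
2qI·B = 2 × 1.602×10⁻¹⁹ × 1.48×10⁻⁵ × 2.48×10⁴ = 1.18×10⁻¹⁹ A²
I_n = √(1.18×10⁻¹⁹) = 3.43×10⁻¹⁰ A = 343 pA

343 pA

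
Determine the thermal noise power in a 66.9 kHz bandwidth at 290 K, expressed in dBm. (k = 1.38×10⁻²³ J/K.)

−125.7 dBm

P_n = kTB = 1.38×10⁻²³ × 290 × 6.69×10⁴ = 2.68×10⁻¹⁶ W
In dBm: 10 log₁₀(2.68×10⁻¹⁶ / 10⁻³) = −125.7 dBm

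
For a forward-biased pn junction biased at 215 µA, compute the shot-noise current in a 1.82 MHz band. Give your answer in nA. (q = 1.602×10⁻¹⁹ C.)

I_n = √(2qI·B)
2qI·B = 2 × 1.602×10⁻¹⁹ × 2.15×10⁻⁴ × 1.82×10⁶ = 1.25×10⁻¹⁶ A²
I_n = √(1.25×10⁻¹⁶) = 1.12×10⁻⁸ A = 11.2 nA

11.2 nA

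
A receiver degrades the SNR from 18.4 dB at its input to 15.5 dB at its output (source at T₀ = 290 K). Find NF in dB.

NF (dB) = SNR_in(dB) − SNR_out(dB) when the source is at T₀
NF = 18.4 − 15.5 = 2.9 dB

2.9 dB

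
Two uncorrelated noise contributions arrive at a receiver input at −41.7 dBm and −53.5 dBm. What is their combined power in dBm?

Convert to linear, add, convert back:
P₁ = 6.76×10⁻⁸ W, P₂ = 4.47×10⁻⁹ W
P_tot = 7.21×10⁻⁸ W → 10 log₁₀(P_tot / 10⁻³) = −41.4 dBm

−41.4 dBm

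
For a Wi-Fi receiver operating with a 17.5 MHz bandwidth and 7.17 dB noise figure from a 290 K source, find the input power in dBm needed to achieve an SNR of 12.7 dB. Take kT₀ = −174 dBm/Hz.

Sensitivity = −174 + 10 log₁₀(B) + NF + SNR_min
= −174 + 72.43 + 7.17 + 12.7
= −81.70 dBm → −81.7 dBm

−81.7 dBm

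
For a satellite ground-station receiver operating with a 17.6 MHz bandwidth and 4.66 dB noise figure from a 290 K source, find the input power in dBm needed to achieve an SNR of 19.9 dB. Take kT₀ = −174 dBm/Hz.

Sensitivity = −174 + 10 log₁₀(B) + NF + SNR_min
= −174 + 72.46 + 4.66 + 19.9
= −76.98 dBm → −77.0 dBm

−77.0 dBm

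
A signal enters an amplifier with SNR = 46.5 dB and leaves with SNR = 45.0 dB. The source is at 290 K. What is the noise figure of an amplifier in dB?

1.5 dB

NF (dB) = SNR_in(dB) − SNR_out(dB) when the source is at T₀
NF = 46.5 − 45.0 = 1.5 dB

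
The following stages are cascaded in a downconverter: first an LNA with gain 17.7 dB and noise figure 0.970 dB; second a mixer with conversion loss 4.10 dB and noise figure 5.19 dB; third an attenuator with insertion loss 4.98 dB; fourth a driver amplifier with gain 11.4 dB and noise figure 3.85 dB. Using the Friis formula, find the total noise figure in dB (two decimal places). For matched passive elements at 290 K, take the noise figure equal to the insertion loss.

1.98 dB

Convert to linear (a loss of L dB is a gain of −L dB): F_i = 10^(NF_i/10), G_i = 10^(G_i,dB/10)
  Stage 1: F_1 = 10^(0.970/10) = 1.250, G_1 = 10^(17.7/10) = 58.88
  Stage 2: F_2 = 10^(5.19/10) = 3.304, G_2 = 10^(−4.10/10) = 0.3890
  Stage 3: F_3 = 10^(4.98/10) = 3.148, G_3 = 10^(−4.98/10) = 0.3177
  Stage 4: F_4 = 10^(3.85/10) = 2.427, G_4 = 10^(11.4/10) = 13.80
Friis cascade:
  F = 1.250 + (3.304 − 1)/58.88 + (3.148 − 1)/22.91 + (2.427 − 1)/7.278 = 1.579
NF = 10 log₁₀(1.579) = 1.98 dB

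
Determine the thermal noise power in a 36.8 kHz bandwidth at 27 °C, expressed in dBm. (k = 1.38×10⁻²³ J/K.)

T = 27 °C + 273.15 = 300.15 K
P_n = kTB = 1.38×10⁻²³ × 300.15 × 3.68×10⁴ = 1.52×10⁻¹⁶ W
In dBm: 10 log₁₀(1.52×10⁻¹⁶ / 10⁻³) = −128.2 dBm

−128.2 dBm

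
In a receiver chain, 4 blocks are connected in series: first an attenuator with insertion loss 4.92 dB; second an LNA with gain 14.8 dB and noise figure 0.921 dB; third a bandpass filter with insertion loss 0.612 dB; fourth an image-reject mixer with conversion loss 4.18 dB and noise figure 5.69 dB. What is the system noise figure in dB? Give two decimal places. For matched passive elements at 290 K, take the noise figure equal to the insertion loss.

6.21 dB

Convert to linear (a loss of L dB is a gain of −L dB): F_i = 10^(NF_i/10), G_i = 10^(G_i,dB/10)
  Stage 1: F_1 = 10^(4.92/10) = 3.105, G_1 = 10^(−4.92/10) = 0.3221
  Stage 2: F_2 = 10^(0.921/10) = 1.236, G_2 = 10^(14.8/10) = 30.20
  Stage 3: F_3 = 10^(0.612/10) = 1.151, G_3 = 10^(−0.612/10) = 0.8686
  Stage 4: F_4 = 10^(5.69/10) = 3.707, G_4 = 10^(−4.18/10) = 0.3819
Friis cascade:
  F = 3.105 + (1.236 − 1)/0.3221 + (1.151 − 1)/9.727 + (3.707 − 1)/8.449 = 4.174
NF = 10 log₁₀(4.174) = 6.21 dB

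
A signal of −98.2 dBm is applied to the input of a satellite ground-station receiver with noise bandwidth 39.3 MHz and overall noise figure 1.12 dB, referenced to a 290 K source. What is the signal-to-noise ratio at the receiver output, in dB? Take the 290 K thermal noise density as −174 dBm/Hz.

−1.3 dB

Noise floor: N = −174 + 10 log₁₀(B) + NF
10 log₁₀(3.93×10⁷) = 75.94 dB
N = −174 + 75.94 + 1.12 = −96.94 dBm
SNR = P_sig − N = −98.2 − (−96.94) = −1.26 dB → −1.3 dB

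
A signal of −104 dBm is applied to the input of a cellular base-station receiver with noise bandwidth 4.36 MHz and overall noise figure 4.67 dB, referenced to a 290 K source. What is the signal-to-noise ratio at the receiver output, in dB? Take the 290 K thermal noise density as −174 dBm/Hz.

−1.1 dB

Noise floor: N = −174 + 10 log₁₀(B) + NF
10 log₁₀(4.36×10⁶) = 66.39 dB
N = −174 + 66.39 + 4.67 = −102.94 dBm
SNR = P_sig − N = −104 − (−102.94) = −1.06 dB → −1.1 dB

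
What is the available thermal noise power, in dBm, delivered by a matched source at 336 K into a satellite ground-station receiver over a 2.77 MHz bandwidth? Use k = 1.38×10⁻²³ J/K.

−108.9 dBm

P_n = kTB = 1.38×10⁻²³ × 336 × 2.77×10⁶ = 1.28×10⁻¹⁴ W
In dBm: 10 log₁₀(1.28×10⁻¹⁴ / 10⁻³) = −108.9 dBm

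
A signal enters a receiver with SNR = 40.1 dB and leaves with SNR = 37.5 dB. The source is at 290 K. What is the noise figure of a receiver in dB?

2.6 dB

NF (dB) = SNR_in(dB) − SNR_out(dB) when the source is at T₀
NF = 40.1 − 37.5 = 2.6 dB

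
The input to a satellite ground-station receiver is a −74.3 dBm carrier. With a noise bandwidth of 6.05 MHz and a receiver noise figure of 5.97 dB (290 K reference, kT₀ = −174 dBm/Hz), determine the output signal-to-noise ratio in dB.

25.9 dB

Noise floor: N = −174 + 10 log₁₀(B) + NF
10 log₁₀(6.05×10⁶) = 67.82 dB
N = −174 + 67.82 + 5.97 = −100.21 dBm
SNR = P_sig − N = −74.3 − (−100.21) = 25.91 dB → 25.9 dB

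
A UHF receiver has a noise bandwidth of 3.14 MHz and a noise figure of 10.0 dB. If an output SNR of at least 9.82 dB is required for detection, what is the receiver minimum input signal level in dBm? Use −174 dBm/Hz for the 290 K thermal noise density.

−89.2 dBm

Sensitivity = −174 + 10 log₁₀(B) + NF + SNR_min
= −174 + 64.97 + 10.0 + 9.82
= −89.21 dBm → −89.2 dBm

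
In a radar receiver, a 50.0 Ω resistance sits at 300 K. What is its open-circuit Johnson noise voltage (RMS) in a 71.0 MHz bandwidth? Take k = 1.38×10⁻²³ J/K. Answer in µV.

V_n = √(4kTRB)
4kTRB = 4 × 1.38×10⁻²³ × 300 × 5.00×10¹ × 7.10×10⁷ = 5.88×10⁻¹¹ V²
V_n = √(5.88×10⁻¹¹) = 7.67×10⁻⁶ V = 7.67 µV

7.67 µV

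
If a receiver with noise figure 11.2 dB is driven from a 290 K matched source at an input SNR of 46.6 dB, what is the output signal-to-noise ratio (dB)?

By definition F = SNR_in/SNR_out, so in dB: SNR_out = SNR_in − NF
SNR_out = 46.6 − 11.2 = 35.4 dB

35.4 dB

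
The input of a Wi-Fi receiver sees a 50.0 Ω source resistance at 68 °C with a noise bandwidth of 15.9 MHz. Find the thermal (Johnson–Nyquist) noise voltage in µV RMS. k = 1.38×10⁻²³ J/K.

3.87 µV

T = 68 °C + 273.15 = 341.15 K
V_n = √(4kTRB)
4kTRB = 4 × 1.38×10⁻²³ × 341.15 × 5.00×10¹ × 1.59×10⁷ = 1.50×10⁻¹¹ V²
V_n = √(1.50×10⁻¹¹) = 3.87×10⁻⁶ V = 3.87 µV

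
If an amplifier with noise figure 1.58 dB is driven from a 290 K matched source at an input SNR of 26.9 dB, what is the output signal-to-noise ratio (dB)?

25.32 dB

By definition F = SNR_in/SNR_out, so in dB: SNR_out = SNR_in − NF
SNR_out = 26.9 − 1.58 = 25.32 dB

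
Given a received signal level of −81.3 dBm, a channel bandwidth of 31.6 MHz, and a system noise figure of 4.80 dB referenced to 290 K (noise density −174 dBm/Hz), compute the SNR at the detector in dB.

Noise floor: N = −174 + 10 log₁₀(B) + NF
10 log₁₀(3.16×10⁷) = 75 dB
N = −174 + 75 + 4.80 = −94.20 dBm
SNR = P_sig − N = −81.3 − (−94.20) = 12.90 dB → 12.9 dB

12.9 dB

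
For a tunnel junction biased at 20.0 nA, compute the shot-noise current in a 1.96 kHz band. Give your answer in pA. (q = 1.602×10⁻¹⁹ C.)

3.54 pA

I_n = √(2qI·B)
2qI·B = 2 × 1.602×10⁻¹⁹ × 2.00×10⁻⁸ × 1.96×10³ = 1.26×10⁻²³ A²
I_n = √(1.26×10⁻²³) = 3.54×10⁻¹² A = 3.54 pA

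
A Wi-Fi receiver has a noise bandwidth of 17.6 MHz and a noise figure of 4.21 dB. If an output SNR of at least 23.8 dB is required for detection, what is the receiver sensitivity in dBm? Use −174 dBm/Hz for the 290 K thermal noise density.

Sensitivity = −174 + 10 log₁₀(B) + NF + SNR_min
= −174 + 72.46 + 4.21 + 23.8
= −73.53 dBm → −73.5 dBm

−73.5 dBm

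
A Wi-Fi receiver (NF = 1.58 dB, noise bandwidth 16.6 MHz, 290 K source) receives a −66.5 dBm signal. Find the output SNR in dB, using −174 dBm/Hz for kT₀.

33.7 dB

Noise floor: N = −174 + 10 log₁₀(B) + NF
10 log₁₀(1.66×10⁷) = 72.2 dB
N = −174 + 72.2 + 1.58 = −100.22 dBm
SNR = P_sig − N = −66.5 − (−100.22) = 33.72 dB → 33.7 dB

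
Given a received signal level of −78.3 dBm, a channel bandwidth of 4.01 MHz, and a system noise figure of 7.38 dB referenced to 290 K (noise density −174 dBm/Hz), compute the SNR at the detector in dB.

Noise floor: N = −174 + 10 log₁₀(B) + NF
10 log₁₀(4.01×10⁶) = 66.03 dB
N = −174 + 66.03 + 7.38 = −100.59 dBm
SNR = P_sig − N = −78.3 − (−100.59) = 22.29 dB → 22.3 dB

22.3 dB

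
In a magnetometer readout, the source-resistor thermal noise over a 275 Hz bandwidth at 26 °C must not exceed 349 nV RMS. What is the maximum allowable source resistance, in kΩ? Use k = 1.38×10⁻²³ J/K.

26.8 kΩ

T = 26 °C + 273.15 = 299.15 K
Johnson–Nyquist: V_n = √(4kTRB) ⇒ R = V_n² / (4kTB)
4kTB = 4 × 1.38×10⁻²³ × 299.15 × 2.75×10² = 4.54×10⁻¹⁸
R = (3.49×10⁻⁷)² / 4.54×10⁻¹⁸ = 2.68×10⁴ Ω = 26.8 kΩ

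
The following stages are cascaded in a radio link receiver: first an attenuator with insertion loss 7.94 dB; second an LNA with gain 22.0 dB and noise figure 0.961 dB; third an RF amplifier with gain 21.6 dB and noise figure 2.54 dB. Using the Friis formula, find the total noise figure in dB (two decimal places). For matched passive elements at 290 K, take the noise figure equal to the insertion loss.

Convert to linear (a loss of L dB is a gain of −L dB): F_i = 10^(NF_i/10), G_i = 10^(G_i,dB/10)
  Stage 1: F_1 = 10^(7.94/10) = 6.223, G_1 = 10^(−7.94/10) = 0.1607
  Stage 2: F_2 = 10^(0.961/10) = 1.248, G_2 = 10^(22.0/10) = 158.5
  Stage 3: F_3 = 10^(2.54/10) = 1.795, G_3 = 10^(21.6/10) = 144.5
Friis cascade:
  F = 6.223 + (1.248 − 1)/0.1607 + (1.795 − 1)/25.47 = 7.795
NF = 10 log₁₀(7.795) = 8.92 dB

8.92 dB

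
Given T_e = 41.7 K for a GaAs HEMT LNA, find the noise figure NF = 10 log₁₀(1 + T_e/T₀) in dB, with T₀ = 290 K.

F = 1 + T_e/T₀ = 1 + 41.7/290 = 1.14379
NF = 10 log₁₀(1.14379) = 0.583 dB

0.583 dB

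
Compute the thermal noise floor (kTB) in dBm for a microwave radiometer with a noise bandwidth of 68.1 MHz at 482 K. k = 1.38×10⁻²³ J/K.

−93.4 dBm

P_n = kTB = 1.38×10⁻²³ × 482 × 6.81×10⁷ = 4.53×10⁻¹³ W
In dBm: 10 log₁₀(4.53×10⁻¹³ / 10⁻³) = −93.4 dBm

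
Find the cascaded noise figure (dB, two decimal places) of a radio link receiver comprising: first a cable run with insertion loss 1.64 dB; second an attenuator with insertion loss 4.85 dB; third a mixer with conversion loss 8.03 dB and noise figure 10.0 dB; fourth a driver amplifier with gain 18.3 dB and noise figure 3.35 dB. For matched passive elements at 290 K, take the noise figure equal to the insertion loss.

Convert to linear (a loss of L dB is a gain of −L dB): F_i = 10^(NF_i/10), G_i = 10^(G_i,dB/10)
  Stage 1: F_1 = 10^(1.64/10) = 1.459, G_1 = 10^(−1.64/10) = 0.6855
  Stage 2: F_2 = 10^(4.85/10) = 3.055, G_2 = 10^(−4.85/10) = 0.3273
  Stage 3: F_3 = 10^(10.0/10) = 10.00, G_3 = 10^(−8.03/10) = 0.1574
  Stage 4: F_4 = 10^(3.35/10) = 2.163, G_4 = 10^(18.3/10) = 67.61
Friis cascade:
  F = 1.459 + (3.055 − 1)/0.6855 + (10.00 − 1)/0.2244 + (2.163 − 1)/0.03532 = 77.49
NF = 10 log₁₀(77.49) = 18.89 dB

18.89 dB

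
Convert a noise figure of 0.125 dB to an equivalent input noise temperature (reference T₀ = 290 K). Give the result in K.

8.47 K

F = 10^(0.125/10) = 1.0292
T_e = (F − 1)·T₀ = (1.0292 − 1) × 290 = 8.47 K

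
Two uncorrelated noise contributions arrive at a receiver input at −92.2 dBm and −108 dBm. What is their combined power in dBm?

−92.1 dBm

Convert to linear, add, convert back:
P₁ = 6.03×10⁻¹³ W, P₂ = 1.58×10⁻¹⁴ W
P_tot = 6.18×10⁻¹³ W → 10 log₁₀(P_tot / 10⁻³) = −92.1 dBm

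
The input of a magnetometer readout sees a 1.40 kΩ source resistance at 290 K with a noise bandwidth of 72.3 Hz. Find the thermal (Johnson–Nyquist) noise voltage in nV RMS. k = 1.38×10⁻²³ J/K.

V_n = √(4kTRB)
4kTRB = 4 × 1.38×10⁻²³ × 290 × 1.40×10³ × 7.23×10¹ = 1.62×10⁻¹⁵ V²
V_n = √(1.62×10⁻¹⁵) = 4.03×10⁻⁸ V = 40.3 nV

40.3 nV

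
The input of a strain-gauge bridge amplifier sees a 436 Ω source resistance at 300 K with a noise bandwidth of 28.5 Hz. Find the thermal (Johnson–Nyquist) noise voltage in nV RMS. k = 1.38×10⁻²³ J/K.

14.3 nV

V_n = √(4kTRB)
4kTRB = 4 × 1.38×10⁻²³ × 300 × 4.36×10² × 2.85×10¹ = 2.06×10⁻¹⁶ V²
V_n = √(2.06×10⁻¹⁶) = 1.43×10⁻⁸ V = 14.3 nV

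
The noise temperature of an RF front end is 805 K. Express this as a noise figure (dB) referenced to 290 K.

F = 1 + T_e/T₀ = 1 + 805/290 = 3.77586
NF = 10 log₁₀(3.77586) = 5.77 dB

5.77 dB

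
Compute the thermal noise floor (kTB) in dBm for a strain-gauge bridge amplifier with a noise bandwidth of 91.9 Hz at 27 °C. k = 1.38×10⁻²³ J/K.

T = 27 °C + 273.15 = 300.15 K
P_n = kTB = 1.38×10⁻²³ × 300.15 × 9.19×10¹ = 3.81×10⁻¹⁹ W
In dBm: 10 log₁₀(3.81×10⁻¹⁹ / 10⁻³) = −154.2 dBm

−154.2 dBm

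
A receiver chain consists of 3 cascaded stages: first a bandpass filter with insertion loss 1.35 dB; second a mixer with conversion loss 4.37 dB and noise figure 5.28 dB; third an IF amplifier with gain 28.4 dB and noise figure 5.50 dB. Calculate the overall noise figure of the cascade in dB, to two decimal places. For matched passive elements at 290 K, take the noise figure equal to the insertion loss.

11.50 dB

Convert to linear (a loss of L dB is a gain of −L dB): F_i = 10^(NF_i/10), G_i = 10^(G_i,dB/10)
  Stage 1: F_1 = 10^(1.35/10) = 1.365, G_1 = 10^(−1.35/10) = 0.7328
  Stage 2: F_2 = 10^(5.28/10) = 3.373, G_2 = 10^(−4.37/10) = 0.3656
  Stage 3: F_3 = 10^(5.50/10) = 3.548, G_3 = 10^(28.4/10) = 691.8
Friis cascade:
  F = 1.365 + (3.373 − 1)/0.7328 + (3.548 − 1)/0.2679 = 14.11
NF = 10 log₁₀(14.11) = 11.50 dB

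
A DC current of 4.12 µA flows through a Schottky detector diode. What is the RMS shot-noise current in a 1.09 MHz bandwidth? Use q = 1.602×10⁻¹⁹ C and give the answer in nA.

1.20 nA

I_n = √(2qI·B)
2qI·B = 2 × 1.602×10⁻¹⁹ × 4.12×10⁻⁶ × 1.09×10⁶ = 1.44×10⁻¹⁸ A²
I_n = √(1.44×10⁻¹⁸) = 1.20×10⁻⁹ A = 1.20 nA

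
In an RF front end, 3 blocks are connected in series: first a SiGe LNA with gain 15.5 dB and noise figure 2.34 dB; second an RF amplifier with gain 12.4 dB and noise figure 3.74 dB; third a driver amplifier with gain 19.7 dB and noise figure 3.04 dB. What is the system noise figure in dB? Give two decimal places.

2.44 dB

Convert to linear (a loss of L dB is a gain of −L dB): F_i = 10^(NF_i/10), G_i = 10^(G_i,dB/10)
  Stage 1: F_1 = 10^(2.34/10) = 1.714, G_1 = 10^(15.5/10) = 35.48
  Stage 2: F_2 = 10^(3.74/10) = 2.366, G_2 = 10^(12.4/10) = 17.38
  Stage 3: F_3 = 10^(3.04/10) = 2.014, G_3 = 10^(19.7/10) = 93.33
Friis cascade:
  F = 1.714 + (2.366 − 1)/35.48 + (2.014 − 1)/616.6 = 1.754
NF = 10 log₁₀(1.754) = 2.44 dB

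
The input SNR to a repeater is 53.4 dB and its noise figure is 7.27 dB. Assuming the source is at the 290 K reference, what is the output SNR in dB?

By definition F = SNR_in/SNR_out, so in dB: SNR_out = SNR_in − NF
SNR_out = 53.4 − 7.27 = 46.13 dB

46.13 dB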